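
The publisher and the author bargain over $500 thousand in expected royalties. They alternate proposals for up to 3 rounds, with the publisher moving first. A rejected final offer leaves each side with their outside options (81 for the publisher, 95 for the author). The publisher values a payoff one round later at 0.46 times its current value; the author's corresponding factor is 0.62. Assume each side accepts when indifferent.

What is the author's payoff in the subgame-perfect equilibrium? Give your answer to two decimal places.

194.49

Work backward from the last round.
Round 3 (the publisher proposes): the author gets 95 if talks fail, so the publisher offers 95 and keeps 405.
Round 2 (the author proposes): the publisher can get 405 next round, worth 0.46 × 405 = 186.3 now; the author offers that and keeps 313.7.
Round 1 (the publisher proposes): the author can get 313.7 next round, worth 0.62 × 313.7 = 194.494 now. The publisher offers 194.494 and keeps 500 − 194.494 = 305.506.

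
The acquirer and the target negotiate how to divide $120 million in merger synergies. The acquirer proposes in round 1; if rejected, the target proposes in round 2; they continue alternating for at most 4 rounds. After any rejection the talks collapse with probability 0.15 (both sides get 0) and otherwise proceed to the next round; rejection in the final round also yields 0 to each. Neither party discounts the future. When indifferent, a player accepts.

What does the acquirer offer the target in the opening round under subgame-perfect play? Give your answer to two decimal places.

89.00

Round 4 (the target proposes): rejection yields 0 for the acquirer; the target offers 0 and keeps 120.
Round 3 (the acquirer proposes): rejecting gives the target an expected 0.85 × 120 = 102; the acquirer offers that and keeps 18.
Round 2 (the target proposes): rejecting gives the acquirer an expected 0.85 × 18 = 15.3. The target offers 15.3 and keeps 120 − 15.3 = 104.7.
Round 1 (the acquirer proposes): rejecting gives the target an expected 0.85 × 104.7 = 88.995, so the acquirer offers 88.995, keeping 31.005.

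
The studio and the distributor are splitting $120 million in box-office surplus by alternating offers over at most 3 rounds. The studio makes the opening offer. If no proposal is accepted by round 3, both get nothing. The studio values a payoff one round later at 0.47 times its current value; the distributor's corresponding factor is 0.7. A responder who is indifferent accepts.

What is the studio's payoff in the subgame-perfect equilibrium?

By backward induction:
Round 3 (the studio proposes): the distributor will accept anything ≥ 0, so the studio offers 0 and keeps 120.
Round 2 (the distributor proposes): the studio can get 120 next round, worth 0.47 × 120 = 56.4 now; the distributor offers that and keeps 63.6.
Round 1 (the studio proposes): the distributor can get 63.6 next round, worth 0.7 × 63.6 = 44.52 now. The studio offers 44.52 and keeps 120 − 44.52 = 75.48.

75.48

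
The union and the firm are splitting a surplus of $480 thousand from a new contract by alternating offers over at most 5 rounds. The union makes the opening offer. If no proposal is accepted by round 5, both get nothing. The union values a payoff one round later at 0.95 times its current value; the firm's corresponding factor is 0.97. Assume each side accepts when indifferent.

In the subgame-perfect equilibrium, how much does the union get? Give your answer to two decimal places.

Solve by backward induction from round 5.
Round 5 (the union proposes): rejection yields 0 for the firm; the union offers 0 and keeps 480.
Round 4 (the firm proposes): the union can get 480 next round, worth 0.95 × 480 = 456 now. The firm offers 456 and keeps 480 − 456 = 24.
Round 3 (the union proposes): the firm can get 24 next round, worth 0.97 × 24 = 23.28 now; the union offers that and keeps 456.72.
Round 2 (the firm proposes): the union can get 456.72 next round, worth 0.95 × 456.72 = 433.884 now. The firm offers 433.884 and keeps 480 − 433.884 = 46.116.
Round 1 (the union proposes): the firm can get 46.116 next round, worth 0.97 × 46.116 = 44.73252 now; the union offers that and keeps 435.26748.

435.27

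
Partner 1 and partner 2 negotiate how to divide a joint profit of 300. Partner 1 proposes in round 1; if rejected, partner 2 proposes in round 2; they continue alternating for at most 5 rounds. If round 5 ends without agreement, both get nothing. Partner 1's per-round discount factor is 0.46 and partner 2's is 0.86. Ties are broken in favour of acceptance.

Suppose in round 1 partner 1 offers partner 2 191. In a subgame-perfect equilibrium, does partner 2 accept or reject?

Reject

Round 5 (partner 1 proposes): partner 2 will accept anything ≥ 0, so partner 1 offers 0 and keeps 300.
Round 4 (partner 2 proposes): partner 1 can get 300 next round, worth 0.46 × 300 = 138 now. Partner 2 offers 138 and keeps 300 − 138 = 162.
Round 3 (partner 1 proposes): partner 2 can get 162 next round, worth 0.86 × 162 = 139.32 now, so partner 1 offers 139.32, keeping 160.68.
Round 2 (partner 2 proposes): partner 1 can get 160.68 next round, worth 0.46 × 160.68 = 73.9128 now, so partner 2 offers 73.9128, keeping 226.0872.
So by rejecting in round 1, partner 2 gets 226.0872 next round, worth 0.86 × 226.0872 = 194.434992 now.
Offer 191 < 194.434992, so partner 2 rejects.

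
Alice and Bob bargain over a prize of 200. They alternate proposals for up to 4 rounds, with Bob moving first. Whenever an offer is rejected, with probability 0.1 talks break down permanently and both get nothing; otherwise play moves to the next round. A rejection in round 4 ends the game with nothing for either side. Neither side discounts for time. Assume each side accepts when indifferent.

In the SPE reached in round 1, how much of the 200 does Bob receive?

Round 4 (Alice proposes): rejection yields 0 for Bob; Alice offers 0 and keeps 200.
Round 3 (Bob proposes): rejecting gives Alice an expected 0.9 × 200 = 180. Bob offers 180 and keeps 200 − 180 = 20.
Round 2 (Alice proposes): rejecting gives Bob an expected 0.9 × 20 = 18. Alice offers 18 and keeps 200 − 18 = 182.
Round 1 (Bob proposes): rejecting gives Alice an expected 0.9 × 182 = 163.8; Bob offers that and keeps 36.2.

36.2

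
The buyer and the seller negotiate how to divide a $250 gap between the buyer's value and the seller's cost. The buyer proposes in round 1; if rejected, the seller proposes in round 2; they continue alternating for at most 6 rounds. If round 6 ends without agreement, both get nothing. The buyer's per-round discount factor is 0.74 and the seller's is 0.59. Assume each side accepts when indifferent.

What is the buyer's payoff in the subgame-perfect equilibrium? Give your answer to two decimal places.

166.79

Round 6 (the seller proposes): rejection yields 0 for the buyer; the seller offers 0 and keeps 250.
Round 5 (the buyer proposes): the seller can get 250 next round, worth 0.59 × 250 = 147.5 now. The buyer offers 147.5 and keeps 250 − 147.5 = 102.5.
Round 4 (the seller proposes): the buyer can get 102.5 next round, worth 0.74 × 102.5 = 75.85 now. The seller offers 75.85 and keeps 250 − 75.85 = 174.15.
Round 3 (the buyer proposes): the seller can get 174.15 next round, worth 0.59 × 174.15 = 102.7485 now; the buyer offers that and keeps 147.2515.
Round 2 (the seller proposes): the buyer can get 147.2515 next round, worth 0.74 × 147.2515 = 108.96611 now. The seller offers 108.96611 and keeps 250 − 108.96611 = 141.03389.
Round 1 (the buyer proposes): the seller can get 141.03389 next round, worth 0.59 × 141.03389 = 83.2099951 now; the buyer offers that and keeps 166.7900049.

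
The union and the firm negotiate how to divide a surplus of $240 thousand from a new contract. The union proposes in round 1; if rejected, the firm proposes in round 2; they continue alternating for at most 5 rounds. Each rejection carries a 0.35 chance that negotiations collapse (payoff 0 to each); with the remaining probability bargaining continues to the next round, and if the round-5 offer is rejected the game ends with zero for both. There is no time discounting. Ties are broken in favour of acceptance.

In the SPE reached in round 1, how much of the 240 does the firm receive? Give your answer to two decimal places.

77.67

Round 5 (the union proposes): rejection yields 0 for the firm; the union offers 0 and keeps 240.
Round 4 (the firm proposes): rejecting gives the union an expected 0.65 × 240 = 156. The firm offers 156 and keeps 240 − 156 = 84.
Round 3 (the union proposes): rejecting gives the firm an expected 0.65 × 84 = 54.6. The union offers 54.6 and keeps 240 − 54.6 = 185.4.
Round 2 (the firm proposes): rejecting gives the union an expected 0.65 × 185.4 = 120.51, so the firm offers 120.51, keeping 119.49.
Round 1 (the union proposes): rejecting gives the firm an expected 0.65 × 119.49 = 77.6685. The union offers 77.6685 and keeps 240 − 77.6685 = 162.3315.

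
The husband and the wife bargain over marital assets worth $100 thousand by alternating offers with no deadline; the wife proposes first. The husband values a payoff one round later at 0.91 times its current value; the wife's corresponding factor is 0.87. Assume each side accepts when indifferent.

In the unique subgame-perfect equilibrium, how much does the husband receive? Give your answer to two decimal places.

Let x be the wife's share when the wife proposes and y be the husband's share when the husband proposes.
The husband accepts iff offered ≥ 0.91·y, so x = 100 − 0.91y. Symmetrically y = 100 − 0.87x.
Substituting: x = 100 − 0.91(100 − 0.87x), giving x(1 − 0.87·0.91) = 100(1 − 0.91).
So x = 100 × 0.09 / 0.2083 ≈ 43.2069, and the husband receives 100 − x ≈ 56.7931.

56.79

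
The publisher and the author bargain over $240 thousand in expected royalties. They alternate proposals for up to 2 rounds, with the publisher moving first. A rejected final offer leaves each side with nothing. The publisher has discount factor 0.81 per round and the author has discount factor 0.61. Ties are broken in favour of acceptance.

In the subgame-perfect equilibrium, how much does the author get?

146.4

By backward induction:
Round 2 (the author proposes): the publisher will accept anything ≥ 0, so the author offers 0 and keeps 240.
Round 1 (the publisher proposes): the author can get 240 next round, worth 0.61 × 240 = 146.4 now. The publisher offers 146.4 and keeps 240 − 146.4 = 93.6.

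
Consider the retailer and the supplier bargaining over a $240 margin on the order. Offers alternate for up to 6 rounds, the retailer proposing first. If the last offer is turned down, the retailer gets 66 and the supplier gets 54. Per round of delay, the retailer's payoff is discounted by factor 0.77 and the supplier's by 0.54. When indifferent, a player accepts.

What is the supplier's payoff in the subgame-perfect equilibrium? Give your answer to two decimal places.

Round 6 (the supplier proposes): the retailer gets 66 if talks fail, so the supplier offers 66 and keeps 174.
Round 5 (the retailer proposes): the supplier can get 174 next round, worth 0.54 × 174 = 93.96 now. The retailer offers 93.96 and keeps 240 − 93.96 = 146.04.
Round 4 (the supplier proposes): the retailer can get 146.04 next round, worth 0.77 × 146.04 = 112.4508 now; the supplier offers that and keeps 127.5492.
Round 3 (the retailer proposes): the supplier can get 127.5492 next round, worth 0.54 × 127.5492 = 68.876568 now. The retailer offers 68.876568 and keeps 240 − 68.876568 = 171.123432.
Round 2 (the supplier proposes): the retailer can get 171.123432 next round, worth 0.77 × 171.123432 = 131.76504264 now. The supplier offers 131.76504264 and keeps 240 − 131.76504264 = 108.23495736.
Round 1 (the retailer proposes): the supplier can get 108.23495736 next round, worth 0.54 × 108.23495736 = 58.4468769744 now. The retailer offers 58.4468769744 and keeps 240 − 58.4468769744 = 181.5531230256.

58.45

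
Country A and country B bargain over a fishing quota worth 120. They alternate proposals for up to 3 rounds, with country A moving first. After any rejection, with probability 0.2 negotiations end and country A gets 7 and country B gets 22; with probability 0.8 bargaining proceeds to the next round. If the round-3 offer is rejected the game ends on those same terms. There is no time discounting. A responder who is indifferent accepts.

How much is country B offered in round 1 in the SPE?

Round 3 (country A proposes): country B gets 22 if talks fail, so country A offers 22 and keeps 98.
Round 2 (country B proposes): rejecting gives country A an expected 0.8 × 98 + 0.2 × 7 = 79.8. Country B offers 79.8 and keeps 120 − 79.8 = 40.2.
Round 1 (country A proposes): rejecting gives country B an expected 0.8 × 40.2 + 0.2 × 22 = 36.56. Country A offers 36.56 and keeps 120 − 36.56 = 83.44.

36.56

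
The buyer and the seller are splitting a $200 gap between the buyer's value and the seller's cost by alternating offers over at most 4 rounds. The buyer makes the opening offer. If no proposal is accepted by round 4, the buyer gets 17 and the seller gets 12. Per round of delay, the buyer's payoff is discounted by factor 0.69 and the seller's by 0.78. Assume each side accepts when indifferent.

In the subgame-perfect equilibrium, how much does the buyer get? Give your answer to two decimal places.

74.82

Solve by backward induction from round 4.
Round 4 (the seller proposes): the buyer gets 17 if talks fail, so the seller offers 17 and keeps 183.
Round 3 (the buyer proposes): the seller can get 183 next round, worth 0.78 × 183 = 142.74 now, so the buyer offers 142.74, keeping 57.26.
Round 2 (the seller proposes): the buyer can get 57.26 next round, worth 0.69 × 57.26 = 39.5094 now; the seller offers that and keeps 160.4906.
Round 1 (the buyer proposes): the seller can get 160.4906 next round, worth 0.78 × 160.4906 = 125.182668 now; the buyer offers that and keeps 74.817332.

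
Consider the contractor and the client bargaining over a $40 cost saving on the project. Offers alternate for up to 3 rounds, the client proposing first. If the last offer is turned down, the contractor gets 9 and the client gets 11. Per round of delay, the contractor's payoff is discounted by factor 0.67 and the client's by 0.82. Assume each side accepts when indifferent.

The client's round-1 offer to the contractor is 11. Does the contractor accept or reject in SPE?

Accept

Round 3 (the client proposes): the contractor gets 9 if talks fail, so the client offers 9 and keeps 31.
Round 2 (the contractor proposes): the client can get 31 next round, worth 0.82 × 31 = 25.42 now. The contractor offers 25.42 and keeps 40 − 25.42 = 14.58.
So by rejecting in round 1, the contractor gets 14.58 next round, worth 0.67 × 14.58 = 9.7686 now.
Offer 11 ≥ 9.7686, so the contractor accepts.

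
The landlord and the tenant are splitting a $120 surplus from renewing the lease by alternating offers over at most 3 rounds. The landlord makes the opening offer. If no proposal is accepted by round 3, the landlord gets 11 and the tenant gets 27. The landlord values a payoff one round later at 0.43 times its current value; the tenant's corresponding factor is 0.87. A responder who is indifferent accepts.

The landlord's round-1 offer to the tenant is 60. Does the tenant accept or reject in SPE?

Reject

Work out the tenant's continuation value if the offer is rejected.
Round 3 (the landlord proposes): the tenant gets 27 if talks fail, so the landlord offers 27 and keeps 93.
Round 2 (the tenant proposes): the landlord can get 93 next round, worth 0.43 × 93 = 39.99 now; the tenant offers that and keeps 80.01.
So by rejecting in round 1, the tenant gets 80.01 next round, worth 0.87 × 80.01 = 69.6087 now.
Offer 60 < 69.6087, so the tenant rejects.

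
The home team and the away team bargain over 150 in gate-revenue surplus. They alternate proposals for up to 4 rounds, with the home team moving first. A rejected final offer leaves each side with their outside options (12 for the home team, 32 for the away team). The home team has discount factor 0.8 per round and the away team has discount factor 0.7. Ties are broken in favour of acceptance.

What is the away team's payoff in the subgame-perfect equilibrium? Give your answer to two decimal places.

75.10

Round 4 (the away team proposes): the home team gets 12 if talks fail, so the away team offers 12 and keeps 138.
Round 3 (the home team proposes): the away team can get 138 next round, worth 0.7 × 138 = 96.6 now. The home team offers 96.6 and keeps 150 − 96.6 = 53.4.
Round 2 (the away team proposes): the home team can get 53.4 next round, worth 0.8 × 53.4 = 42.72 now, so the away team offers 42.72, keeping 107.28.
Round 1 (the home team proposes): the away team can get 107.28 next round, worth 0.7 × 107.28 = 75.096 now; the home team offers that and keeps 74.904.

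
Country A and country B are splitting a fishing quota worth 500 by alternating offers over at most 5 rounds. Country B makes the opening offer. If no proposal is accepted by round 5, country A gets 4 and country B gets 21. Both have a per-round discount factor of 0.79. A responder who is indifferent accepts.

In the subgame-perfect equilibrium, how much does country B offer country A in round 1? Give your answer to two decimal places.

Work backward from the last round.
Round 5 (country B proposes): country A gets 4 if talks fail, so country B offers 4 and keeps 496.
Round 4 (country A proposes): country B can get 496 next round, worth 0.79 × 496 = 391.84 now. Country A offers 391.84 and keeps 500 − 391.84 = 108.16.
Round 3 (country B proposes): country A can get 108.16 next round, worth 0.79 × 108.16 = 85.4464 now; country B offers that and keeps 414.5536.
Round 2 (country A proposes): country B can get 414.5536 next round, worth 0.79 × 414.5536 = 327.497344 now. Country A offers 327.497344 and keeps 500 − 327.497344 = 172.502656.
Round 1 (country B proposes): country A can get 172.502656 next round, worth 0.79 × 172.502656 = 136.27709824 now; country B offers that and keeps 363.72290176.

136.28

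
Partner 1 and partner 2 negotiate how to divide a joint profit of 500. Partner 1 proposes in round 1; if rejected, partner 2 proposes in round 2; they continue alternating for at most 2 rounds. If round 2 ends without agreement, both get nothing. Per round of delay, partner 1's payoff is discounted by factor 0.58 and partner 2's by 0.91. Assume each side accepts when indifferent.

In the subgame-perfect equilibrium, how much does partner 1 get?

45

By backward induction:
Round 2 (partner 2 proposes): partner 1 will accept anything ≥ 0, so partner 2 offers 0 and keeps 500.
Round 1 (partner 1 proposes): partner 2 can get 500 next round, worth 0.91 × 500 = 455 now, so partner 1 offers 455, keeping 45.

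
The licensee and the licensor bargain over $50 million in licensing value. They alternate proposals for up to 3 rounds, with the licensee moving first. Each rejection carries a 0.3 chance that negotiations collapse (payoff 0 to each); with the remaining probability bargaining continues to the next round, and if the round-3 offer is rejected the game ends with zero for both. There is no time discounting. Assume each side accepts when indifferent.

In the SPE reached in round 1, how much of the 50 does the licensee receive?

By backward induction:
Round 3 (the licensee proposes): rejection yields 0 for the licensor; the licensee offers 0 and keeps 50.
Round 2 (the licensor proposes): rejecting gives the licensee an expected 0.7 × 50 = 35. The licensor offers 35 and keeps 50 − 35 = 15.
Round 1 (the licensee proposes): rejecting gives the licensor an expected 0.7 × 15 = 10.5, so the licensee offers 10.5, keeping 39.5.

39.5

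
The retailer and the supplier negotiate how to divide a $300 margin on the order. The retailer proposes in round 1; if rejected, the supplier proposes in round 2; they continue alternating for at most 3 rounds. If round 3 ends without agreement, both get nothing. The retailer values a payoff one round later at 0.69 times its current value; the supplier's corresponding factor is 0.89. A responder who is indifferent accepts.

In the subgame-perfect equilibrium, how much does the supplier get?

82.77

Round 3 (the retailer proposes): the supplier will accept anything ≥ 0, so the retailer offers 0 and keeps 300.
Round 2 (the supplier proposes): the retailer can get 300 next round, worth 0.69 × 300 = 207 now, so the supplier offers 207, keeping 93.
Round 1 (the retailer proposes): the supplier can get 93 next round, worth 0.89 × 93 = 82.77 now, so the retailer offers 82.77, keeping 217.23.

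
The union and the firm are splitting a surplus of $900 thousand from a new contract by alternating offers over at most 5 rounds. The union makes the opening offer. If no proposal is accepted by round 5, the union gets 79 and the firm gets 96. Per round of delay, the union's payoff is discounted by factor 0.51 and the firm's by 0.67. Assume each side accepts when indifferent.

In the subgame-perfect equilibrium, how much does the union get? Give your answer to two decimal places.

492.36

Round 5 (the union proposes): the firm gets 96 if talks fail, so the union offers 96 and keeps 804.
Round 4 (the firm proposes): the union can get 804 next round, worth 0.51 × 804 = 410.04 now; the firm offers that and keeps 489.96.
Round 3 (the union proposes): the firm can get 489.96 next round, worth 0.67 × 489.96 = 328.2732 now, so the union offers 328.2732, keeping 571.7268.
Round 2 (the firm proposes): the union can get 571.7268 next round, worth 0.51 × 571.7268 = 291.580668 now, so the firm offers 291.580668, keeping 608.419332.
Round 1 (the union proposes): the firm can get 608.419332 next round, worth 0.67 × 608.419332 = 407.64095244 now, so the union offers 407.64095244, keeping 492.35904756.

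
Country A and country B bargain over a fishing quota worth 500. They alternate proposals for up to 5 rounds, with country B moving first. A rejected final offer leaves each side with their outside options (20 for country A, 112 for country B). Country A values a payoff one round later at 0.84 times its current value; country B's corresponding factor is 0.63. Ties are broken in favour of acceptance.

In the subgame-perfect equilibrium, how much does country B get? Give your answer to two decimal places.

256.76

Round 5 (country B proposes): country A gets 20 if talks fail, so country B offers 20 and keeps 480.
Round 4 (country A proposes): country B can get 480 next round, worth 0.63 × 480 = 302.4 now, so country A offers 302.4, keeping 197.6.
Round 3 (country B proposes): country A can get 197.6 next round, worth 0.84 × 197.6 = 165.984 now. Country B offers 165.984 and keeps 500 − 165.984 = 334.016.
Round 2 (country A proposes): country B can get 334.016 next round, worth 0.63 × 334.016 = 210.43008 now; country A offers that and keeps 289.56992.
Round 1 (country B proposes): country A can get 289.56992 next round, worth 0.84 × 289.56992 = 243.2387328 now. Country B offers 243.2387328 and keeps 500 − 243.2387328 = 256.7612672.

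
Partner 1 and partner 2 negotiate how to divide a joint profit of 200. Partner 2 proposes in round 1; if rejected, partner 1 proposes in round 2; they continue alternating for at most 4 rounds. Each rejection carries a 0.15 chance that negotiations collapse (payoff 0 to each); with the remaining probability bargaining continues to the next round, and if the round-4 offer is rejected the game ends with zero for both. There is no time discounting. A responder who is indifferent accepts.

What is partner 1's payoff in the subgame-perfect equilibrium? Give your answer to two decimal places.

By backward induction:
Round 4 (partner 1 proposes): partner 2 will accept anything ≥ 0, so partner 1 offers 0 and keeps 200.
Round 3 (partner 2 proposes): rejecting gives partner 1 an expected 0.85 × 200 = 170. Partner 2 offers 170 and keeps 200 − 170 = 30.
Round 2 (partner 1 proposes): rejecting gives partner 2 an expected 0.85 × 30 = 25.5; partner 1 offers that and keeps 174.5.
Round 1 (partner 2 proposes): rejecting gives partner 1 an expected 0.85 × 174.5 = 148.325; partner 2 offers that and keeps 51.675.

148.33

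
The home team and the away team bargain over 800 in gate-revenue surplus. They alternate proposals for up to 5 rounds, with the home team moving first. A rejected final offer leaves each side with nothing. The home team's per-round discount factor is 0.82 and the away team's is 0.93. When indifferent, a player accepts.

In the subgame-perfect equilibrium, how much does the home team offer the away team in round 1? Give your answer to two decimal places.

Round 5 (the home team proposes): the away team will accept anything ≥ 0, so the home team offers 0 and keeps 800.
Round 4 (the away team proposes): the home team can get 800 next round, worth 0.82 × 800 = 656 now. The away team offers 656 and keeps 800 − 656 = 144.
Round 3 (the home team proposes): the away team can get 144 next round, worth 0.93 × 144 = 133.92 now; the home team offers that and keeps 666.08.
Round 2 (the away team proposes): the home team can get 666.08 next round, worth 0.82 × 666.08 = 546.1856 now, so the away team offers 546.1856, keeping 253.8144.
Round 1 (the home team proposes): the away team can get 253.8144 next round, worth 0.93 × 253.8144 = 236.047392 now. The home team offers 236.047392 and keeps 800 − 236.047392 = 563.952608.

236.05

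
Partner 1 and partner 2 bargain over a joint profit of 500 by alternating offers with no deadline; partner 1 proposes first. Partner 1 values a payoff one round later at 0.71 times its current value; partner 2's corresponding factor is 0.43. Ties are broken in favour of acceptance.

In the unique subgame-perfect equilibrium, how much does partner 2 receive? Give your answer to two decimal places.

89.75

When partner 1 proposes, partner 2 accepts any offer worth at least 0.43 times what partner 2 would get by proposing next round; and vice versa.
This gives x = 500 − 0.43y and y = 500 − 0.71x, where x and y are each side's share when it proposes.
Hence (1 − 0.43·0.71)x = 500(1 − 0.43), i.e. 0.6947·x = 285.
x ≈ 410.2490; partner 2's share is 500 − x ≈ 89.7510.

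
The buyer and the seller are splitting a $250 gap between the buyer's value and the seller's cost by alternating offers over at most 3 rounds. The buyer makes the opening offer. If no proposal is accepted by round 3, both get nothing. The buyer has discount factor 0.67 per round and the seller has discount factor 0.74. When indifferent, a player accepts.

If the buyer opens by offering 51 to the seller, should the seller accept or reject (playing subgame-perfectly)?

Round 3 (the buyer proposes): rejection yields 0 for the seller; the buyer offers 0 and keeps 250.
Round 2 (the seller proposes): the buyer can get 250 next round, worth 0.67 × 250 = 167.5 now. The seller offers 167.5 and keeps 250 − 167.5 = 82.5.
So by rejecting in round 1, the seller gets 82.5 next round, worth 0.74 × 82.5 = 61.05 now.
Offer 51 < 61.05, so the seller rejects.

Reject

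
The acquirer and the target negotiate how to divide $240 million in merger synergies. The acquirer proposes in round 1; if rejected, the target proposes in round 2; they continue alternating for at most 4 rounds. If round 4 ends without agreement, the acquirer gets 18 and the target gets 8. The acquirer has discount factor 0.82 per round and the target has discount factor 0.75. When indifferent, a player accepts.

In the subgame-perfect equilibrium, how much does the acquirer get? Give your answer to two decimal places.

105.20

Round 4 (the target proposes): the acquirer gets 18 if talks fail, so the target offers 18 and keeps 222.
Round 3 (the acquirer proposes): the target can get 222 next round, worth 0.75 × 222 = 166.5 now. The acquirer offers 166.5 and keeps 240 − 166.5 = 73.5.
Round 2 (the target proposes): the acquirer can get 73.5 next round, worth 0.82 × 73.5 = 60.27 now, so the target offers 60.27, keeping 179.73.
Round 1 (the acquirer proposes): the target can get 179.73 next round, worth 0.75 × 179.73 = 134.7975 now, so the acquirer offers 134.7975, keeping 105.2025.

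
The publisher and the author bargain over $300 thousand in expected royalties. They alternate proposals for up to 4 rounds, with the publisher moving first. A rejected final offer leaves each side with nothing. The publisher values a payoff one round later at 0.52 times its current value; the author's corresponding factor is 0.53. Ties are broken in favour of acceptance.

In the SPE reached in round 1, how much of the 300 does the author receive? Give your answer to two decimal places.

By backward induction:
Round 4 (the author proposes): the publisher will accept anything ≥ 0, so the author offers 0 and keeps 300.
Round 3 (the publisher proposes): the author can get 300 next round, worth 0.53 × 300 = 159 now, so the publisher offers 159, keeping 141.
Round 2 (the author proposes): the publisher can get 141 next round, worth 0.52 × 141 = 73.32 now; the author offers that and keeps 226.68.
Round 1 (the publisher proposes): the author can get 226.68 next round, worth 0.53 × 226.68 = 120.1404 now. The publisher offers 120.1404 and keeps 300 − 120.1404 = 179.8596.

120.14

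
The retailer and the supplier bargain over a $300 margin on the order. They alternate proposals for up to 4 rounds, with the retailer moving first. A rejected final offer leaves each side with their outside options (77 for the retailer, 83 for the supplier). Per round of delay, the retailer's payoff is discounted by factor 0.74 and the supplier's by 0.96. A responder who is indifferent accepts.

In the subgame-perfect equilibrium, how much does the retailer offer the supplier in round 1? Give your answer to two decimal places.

Work backward from the last round.
Round 4 (the supplier proposes): the retailer gets 77 if talks fail, so the supplier offers 77 and keeps 223.
Round 3 (the retailer proposes): the supplier can get 223 next round, worth 0.96 × 223 = 214.08 now. The retailer offers 214.08 and keeps 300 − 214.08 = 85.92.
Round 2 (the supplier proposes): the retailer can get 85.92 next round, worth 0.74 × 85.92 = 63.5808 now; the supplier offers that and keeps 236.4192.
Round 1 (the retailer proposes): the supplier can get 236.4192 next round, worth 0.96 × 236.4192 = 226.962432 now, so the retailer offers 226.962432, keeping 73.037568.

226.96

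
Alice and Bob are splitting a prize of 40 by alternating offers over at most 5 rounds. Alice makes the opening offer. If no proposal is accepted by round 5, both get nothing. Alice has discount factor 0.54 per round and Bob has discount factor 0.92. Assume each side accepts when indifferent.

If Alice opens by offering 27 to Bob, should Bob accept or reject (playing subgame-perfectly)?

Work out Bob's continuation value if the offer is rejected.
Round 5 (Alice proposes): Bob will accept anything ≥ 0, so Alice offers 0 and keeps 40.
Round 4 (Bob proposes): Alice can get 40 next round, worth 0.54 × 40 = 21.6 now, so Bob offers 21.6, keeping 18.4.
Round 3 (Alice proposes): Bob can get 18.4 next round, worth 0.92 × 18.4 = 16.928 now, so Alice offers 16.928, keeping 23.072.
Round 2 (Bob proposes): Alice can get 23.072 next round, worth 0.54 × 23.072 = 12.45888 now, so Bob offers 12.45888, keeping 27.54112.
So by rejecting in round 1, Bob gets 27.54112 next round, worth 0.92 × 27.54112 = 25.3378304 now.
Offer 27 ≥ 25.3378304, so Bob accepts.

Accept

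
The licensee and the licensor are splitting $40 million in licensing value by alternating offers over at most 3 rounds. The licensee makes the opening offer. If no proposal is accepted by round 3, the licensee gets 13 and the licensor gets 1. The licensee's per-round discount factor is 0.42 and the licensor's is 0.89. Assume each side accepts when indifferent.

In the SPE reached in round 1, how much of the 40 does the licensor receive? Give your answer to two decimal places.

Round 3 (the licensee proposes): the licensor gets 1 if talks fail, so the licensee offers 1 and keeps 39.
Round 2 (the licensor proposes): the licensee can get 39 next round, worth 0.42 × 39 = 16.38 now. The licensor offers 16.38 and keeps 40 − 16.38 = 23.62.
Round 1 (the licensee proposes): the licensor can get 23.62 next round, worth 0.89 × 23.62 = 21.0218 now; the licensee offers that and keeps 18.9782.

21.02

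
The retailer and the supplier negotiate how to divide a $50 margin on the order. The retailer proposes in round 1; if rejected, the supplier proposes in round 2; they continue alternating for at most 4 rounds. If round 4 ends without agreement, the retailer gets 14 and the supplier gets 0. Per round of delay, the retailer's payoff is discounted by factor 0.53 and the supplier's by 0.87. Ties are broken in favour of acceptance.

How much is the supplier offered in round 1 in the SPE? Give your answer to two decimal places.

34.89

Solve by backward induction from round 4.
Round 4 (the supplier proposes): the retailer gets 14 if talks fail, so the supplier offers 14 and keeps 36.
Round 3 (the retailer proposes): the supplier can get 36 next round, worth 0.87 × 36 = 31.32 now, so the retailer offers 31.32, keeping 18.68.
Round 2 (the supplier proposes): the retailer can get 18.68 next round, worth 0.53 × 18.68 = 9.9004 now; the supplier offers that and keeps 40.0996.
Round 1 (the retailer proposes): the supplier can get 40.0996 next round, worth 0.87 × 40.0996 = 34.886652 now. The retailer offers 34.886652 and keeps 50 − 34.886652 = 15.113348.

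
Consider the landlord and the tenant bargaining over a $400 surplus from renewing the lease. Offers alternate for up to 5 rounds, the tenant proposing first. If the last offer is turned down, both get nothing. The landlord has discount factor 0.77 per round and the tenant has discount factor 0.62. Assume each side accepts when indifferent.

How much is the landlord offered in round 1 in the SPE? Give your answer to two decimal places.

172.91

Round 5 (the tenant proposes): the landlord will accept anything ≥ 0, so the tenant offers 0 and keeps 400.
Round 4 (the landlord proposes): the tenant can get 400 next round, worth 0.62 × 400 = 248 now, so the landlord offers 248, keeping 152.
Round 3 (the tenant proposes): the landlord can get 152 next round, worth 0.77 × 152 = 117.04 now. The tenant offers 117.04 and keeps 400 − 117.04 = 282.96.
Round 2 (the landlord proposes): the tenant can get 282.96 next round, worth 0.62 × 282.96 = 175.4352 now. The landlord offers 175.4352 and keeps 400 − 175.4352 = 224.5648.
Round 1 (the tenant proposes): the landlord can get 224.5648 next round, worth 0.77 × 224.5648 = 172.914896 now. The tenant offers 172.914896 and keeps 400 − 172.914896 = 227.085104.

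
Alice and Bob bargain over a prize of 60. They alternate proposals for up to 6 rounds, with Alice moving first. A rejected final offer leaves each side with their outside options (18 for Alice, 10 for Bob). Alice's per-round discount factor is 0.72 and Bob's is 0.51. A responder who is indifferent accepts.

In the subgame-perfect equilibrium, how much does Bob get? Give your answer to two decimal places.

Work backward from the last round.
Round 6 (Bob proposes): Alice gets 18 if talks fail, so Bob offers 18 and keeps 42.
Round 5 (Alice proposes): Bob can get 42 next round, worth 0.51 × 42 = 21.42 now, so Alice offers 21.42, keeping 38.58.
Round 4 (Bob proposes): Alice can get 38.58 next round, worth 0.72 × 38.58 = 27.7776 now, so Bob offers 27.7776, keeping 32.2224.
Round 3 (Alice proposes): Bob can get 32.2224 next round, worth 0.51 × 32.2224 = 16.433424 now. Alice offers 16.433424 and keeps 60 − 16.433424 = 43.566576.
Round 2 (Bob proposes): Alice can get 43.566576 next round, worth 0.72 × 43.566576 = 31.36793472 now. Bob offers 31.36793472 and keeps 60 − 31.36793472 = 28.63206528.
Round 1 (Alice proposes): Bob can get 28.63206528 next round, worth 0.51 × 28.63206528 = 14.6023532928 now, so Alice offers 14.6023532928, keeping 45.3976467072.

14.60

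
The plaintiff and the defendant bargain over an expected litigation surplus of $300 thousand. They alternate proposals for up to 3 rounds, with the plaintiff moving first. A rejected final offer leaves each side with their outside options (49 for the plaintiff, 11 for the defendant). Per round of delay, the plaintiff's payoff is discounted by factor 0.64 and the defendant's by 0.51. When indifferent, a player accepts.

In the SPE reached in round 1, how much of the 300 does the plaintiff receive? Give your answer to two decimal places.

Round 3 (the plaintiff proposes): the defendant gets 11 if talks fail, so the plaintiff offers 11 and keeps 289.
Round 2 (the defendant proposes): the plaintiff can get 289 next round, worth 0.64 × 289 = 184.96 now. The defendant offers 184.96 and keeps 300 − 184.96 = 115.04.
Round 1 (the plaintiff proposes): the defendant can get 115.04 next round, worth 0.51 × 115.04 = 58.6704 now. The plaintiff offers 58.6704 and keeps 300 − 58.6704 = 241.3296.

241.33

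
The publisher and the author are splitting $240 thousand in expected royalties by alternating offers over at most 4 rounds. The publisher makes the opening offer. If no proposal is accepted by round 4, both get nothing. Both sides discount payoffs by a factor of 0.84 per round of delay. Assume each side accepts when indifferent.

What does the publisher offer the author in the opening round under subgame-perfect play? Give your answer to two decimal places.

174.50

Round 4 (the author proposes): the publisher will accept anything ≥ 0, so the author offers 0 and keeps 240.
Round 3 (the publisher proposes): the author can get 240 next round, worth 0.84 × 240 = 201.6 now; the publisher offers that and keeps 38.4.
Round 2 (the author proposes): the publisher can get 38.4 next round, worth 0.84 × 38.4 = 32.256 now. The author offers 32.256 and keeps 240 − 32.256 = 207.744.
Round 1 (the publisher proposes): the author can get 207.744 next round, worth 0.84 × 207.744 = 174.50496 now. The publisher offers 174.50496 and keeps 240 − 174.50496 = 65.49504.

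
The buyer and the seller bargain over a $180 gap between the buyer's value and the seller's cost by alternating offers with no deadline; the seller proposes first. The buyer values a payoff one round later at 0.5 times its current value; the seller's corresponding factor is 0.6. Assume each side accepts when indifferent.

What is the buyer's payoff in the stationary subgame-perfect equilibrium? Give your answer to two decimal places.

In a stationary SPE each proposer offers the other exactly their discounted continuation value.
If the seller keeps x when proposing and the buyer keeps y when proposing, then x = 180 − 0.5y and y = 180 − 0.6x.
Solving: x = 180(1 − 0.5) / (1 − 0.6·0.5) = 90 / 0.7 ≈ 128.5714.
The buyer gets 180 − 128.5714 ≈ 51.4286.

51.43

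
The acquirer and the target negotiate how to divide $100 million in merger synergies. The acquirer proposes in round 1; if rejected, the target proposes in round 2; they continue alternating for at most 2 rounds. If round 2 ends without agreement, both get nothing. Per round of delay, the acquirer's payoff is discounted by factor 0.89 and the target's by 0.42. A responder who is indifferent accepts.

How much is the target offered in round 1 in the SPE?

Round 2 (the target proposes): rejection yields 0 for the acquirer; the target offers 0 and keeps 100.
Round 1 (the acquirer proposes): the target can get 100 next round, worth 0.42 × 100 = 42 now, so the acquirer offers 42, keeping 58.

42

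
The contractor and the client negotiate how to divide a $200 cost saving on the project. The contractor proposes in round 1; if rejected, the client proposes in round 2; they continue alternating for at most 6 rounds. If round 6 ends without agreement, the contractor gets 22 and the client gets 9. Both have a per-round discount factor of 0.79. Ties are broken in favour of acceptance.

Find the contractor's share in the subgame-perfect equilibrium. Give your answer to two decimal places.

Round 6 (the client proposes): the contractor gets 22 if talks fail, so the client offers 22 and keeps 178.
Round 5 (the contractor proposes): the client can get 178 next round, worth 0.79 × 178 = 140.62 now. The contractor offers 140.62 and keeps 200 − 140.62 = 59.38.
Round 4 (the client proposes): the contractor can get 59.38 next round, worth 0.79 × 59.38 = 46.9102 now. The client offers 46.9102 and keeps 200 − 46.9102 = 153.0898.
Round 3 (the contractor proposes): the client can get 153.0898 next round, worth 0.79 × 153.0898 = 120.940942 now. The contractor offers 120.940942 and keeps 200 − 120.940942 = 79.059058.
Round 2 (the client proposes): the contractor can get 79.059058 next round, worth 0.79 × 79.059058 = 62.45665582 now, so the client offers 62.45665582, keeping 137.54334418.
Round 1 (the contractor proposes): the client can get 137.54334418 next round, worth 0.79 × 137.54334418 = 108.6592419022 now, so the contractor offers 108.6592419022, keeping 91.3407580978.

91.34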